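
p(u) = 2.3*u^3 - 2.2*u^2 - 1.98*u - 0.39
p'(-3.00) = 73.32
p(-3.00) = -76.35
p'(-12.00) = 1044.42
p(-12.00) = -4267.83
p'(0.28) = -2.67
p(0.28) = -1.07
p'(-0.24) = -0.53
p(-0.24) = -0.07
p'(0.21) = -2.60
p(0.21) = -0.88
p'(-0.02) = -1.89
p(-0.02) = -0.35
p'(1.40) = 5.38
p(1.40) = -1.16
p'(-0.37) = 0.59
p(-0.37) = -0.08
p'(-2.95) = 71.05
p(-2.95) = -72.74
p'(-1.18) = 12.82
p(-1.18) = -4.90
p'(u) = 6.9*u^2 - 4.4*u - 1.98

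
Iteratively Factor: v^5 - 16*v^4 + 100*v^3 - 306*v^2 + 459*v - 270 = (v - 3)*(v^4 - 13*v^3 + 61*v^2 - 123*v + 90) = (v - 3)*(v - 2)*(v^3 - 11*v^2 + 39*v - 45) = (v - 3)^2*(v - 2)*(v^2 - 8*v + 15) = (v - 5)*(v - 3)^2*(v - 2)*(v - 3)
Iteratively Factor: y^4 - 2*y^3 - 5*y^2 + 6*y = (y + 2)*(y^3 - 4*y^2 + 3*y) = (y - 3)*(y + 2)*(y^2 - y) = y*(y - 3)*(y + 2)*(y - 1)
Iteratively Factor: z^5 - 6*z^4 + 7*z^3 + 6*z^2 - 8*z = (z - 4)*(z^4 - 2*z^3 - z^2 + 2*z) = (z - 4)*(z - 2)*(z^3 - z) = z*(z - 4)*(z - 2)*(z^2 - 1) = z*(z - 4)*(z - 2)*(z - 1)*(z + 1)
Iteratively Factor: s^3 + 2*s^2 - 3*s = (s)*(s^2 + 2*s - 3) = s*(s - 1)*(s + 3)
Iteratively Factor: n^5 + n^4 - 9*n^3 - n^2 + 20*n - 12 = (n - 1)*(n^4 + 2*n^3 - 7*n^2 - 8*n + 12) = (n - 1)*(n + 3)*(n^3 - n^2 - 4*n + 4) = (n - 2)*(n - 1)*(n + 3)*(n^2 + n - 2) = (n - 2)*(n - 1)^2*(n + 3)*(n + 2)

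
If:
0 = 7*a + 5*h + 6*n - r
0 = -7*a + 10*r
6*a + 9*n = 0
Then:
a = 10*r/7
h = -23*r/35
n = -20*r/21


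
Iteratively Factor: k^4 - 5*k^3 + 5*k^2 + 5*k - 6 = (k - 3)*(k^3 - 2*k^2 - k + 2) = (k - 3)*(k - 2)*(k^2 - 1) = (k - 3)*(k - 2)*(k + 1)*(k - 1)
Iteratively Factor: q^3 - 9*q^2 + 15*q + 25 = (q + 1)*(q^2 - 10*q + 25) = (q - 5)*(q + 1)*(q - 5)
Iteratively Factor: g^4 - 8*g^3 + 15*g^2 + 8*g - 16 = (g - 4)*(g^3 - 4*g^2 - g + 4) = (g - 4)*(g - 1)*(g^2 - 3*g - 4) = (g - 4)*(g - 1)*(g + 1)*(g - 4)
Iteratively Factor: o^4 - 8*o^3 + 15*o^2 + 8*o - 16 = (o - 4)*(o^3 - 4*o^2 - o + 4) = (o - 4)^2*(o^2 - 1) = (o - 4)^2*(o - 1)*(o + 1)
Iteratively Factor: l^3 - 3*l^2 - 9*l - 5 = (l - 5)*(l^2 + 2*l + 1) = (l - 5)*(l + 1)*(l + 1)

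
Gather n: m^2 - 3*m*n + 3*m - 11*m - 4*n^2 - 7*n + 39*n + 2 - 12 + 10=m^2 - 8*m - 4*n^2 + n*(32 - 3*m)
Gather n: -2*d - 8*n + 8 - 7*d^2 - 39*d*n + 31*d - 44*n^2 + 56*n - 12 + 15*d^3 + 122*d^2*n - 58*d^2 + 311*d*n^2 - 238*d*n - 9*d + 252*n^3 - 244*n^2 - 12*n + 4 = 15*d^3 - 65*d^2 + 20*d + 252*n^3 + n^2*(311*d - 288) + n*(122*d^2 - 277*d + 36)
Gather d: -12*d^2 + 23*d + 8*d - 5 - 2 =-12*d^2 + 31*d - 7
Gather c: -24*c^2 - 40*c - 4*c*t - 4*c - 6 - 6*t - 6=-24*c^2 + c*(-4*t - 44) - 6*t - 12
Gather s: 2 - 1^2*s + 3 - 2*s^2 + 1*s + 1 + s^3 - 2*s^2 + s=s^3 - 4*s^2 + s + 6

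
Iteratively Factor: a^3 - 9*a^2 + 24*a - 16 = (a - 4)*(a^2 - 5*a + 4) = (a - 4)*(a - 1)*(a - 4)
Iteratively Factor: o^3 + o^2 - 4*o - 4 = (o - 2)*(o^2 + 3*o + 2) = (o - 2)*(o + 1)*(o + 2)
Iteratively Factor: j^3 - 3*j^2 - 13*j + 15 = (j - 5)*(j^2 + 2*j - 3) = (j - 5)*(j + 3)*(j - 1)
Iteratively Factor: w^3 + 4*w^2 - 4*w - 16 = (w + 4)*(w^2 - 4) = (w + 2)*(w + 4)*(w - 2)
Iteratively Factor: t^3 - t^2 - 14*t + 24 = (t + 4)*(t^2 - 5*t + 6) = (t - 2)*(t + 4)*(t - 3)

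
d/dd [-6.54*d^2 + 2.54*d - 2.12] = 2.54 - 13.08*d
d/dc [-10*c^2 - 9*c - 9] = -20*c - 9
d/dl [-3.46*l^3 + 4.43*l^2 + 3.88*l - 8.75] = -10.38*l^2 + 8.86*l + 3.88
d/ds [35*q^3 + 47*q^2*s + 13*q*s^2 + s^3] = 47*q^2 + 26*q*s + 3*s^2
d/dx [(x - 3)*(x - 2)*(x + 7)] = 3*x^2 + 4*x - 29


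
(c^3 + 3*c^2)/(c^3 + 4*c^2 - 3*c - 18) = c^2/(c^2 + c - 6)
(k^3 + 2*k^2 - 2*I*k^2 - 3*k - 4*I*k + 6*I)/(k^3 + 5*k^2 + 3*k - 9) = (k - 2*I)/(k + 3)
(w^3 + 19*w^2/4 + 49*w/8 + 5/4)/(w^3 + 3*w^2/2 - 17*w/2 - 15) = (w + 1/4)/(w - 3)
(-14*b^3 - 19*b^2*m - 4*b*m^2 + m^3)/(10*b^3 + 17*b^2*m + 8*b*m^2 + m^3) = (-7*b + m)/(5*b + m)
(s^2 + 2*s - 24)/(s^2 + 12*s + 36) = (s - 4)/(s + 6)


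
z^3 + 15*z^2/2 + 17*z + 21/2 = (z + 1)*(z + 3)*(z + 7/2)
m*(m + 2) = m^2 + 2*m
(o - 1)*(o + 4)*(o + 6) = o^3 + 9*o^2 + 14*o - 24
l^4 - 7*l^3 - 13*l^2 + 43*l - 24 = (l - 8)*(l - 1)^2*(l + 3)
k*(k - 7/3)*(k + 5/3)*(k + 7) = k^4 + 19*k^3/3 - 77*k^2/9 - 245*k/9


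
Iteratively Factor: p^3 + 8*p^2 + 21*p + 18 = (p + 2)*(p^2 + 6*p + 9) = (p + 2)*(p + 3)*(p + 3)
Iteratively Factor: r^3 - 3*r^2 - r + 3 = (r - 3)*(r^2 - 1) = (r - 3)*(r + 1)*(r - 1)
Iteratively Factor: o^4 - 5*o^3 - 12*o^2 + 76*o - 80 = (o - 5)*(o^3 - 12*o + 16) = (o - 5)*(o - 2)*(o^2 + 2*o - 8) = (o - 5)*(o - 2)*(o + 4)*(o - 2)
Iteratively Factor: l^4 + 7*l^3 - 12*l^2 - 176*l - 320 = (l - 5)*(l^3 + 12*l^2 + 48*l + 64) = (l - 5)*(l + 4)*(l^2 + 8*l + 16) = (l - 5)*(l + 4)^2*(l + 4)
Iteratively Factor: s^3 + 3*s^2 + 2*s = (s)*(s^2 + 3*s + 2) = s*(s + 1)*(s + 2)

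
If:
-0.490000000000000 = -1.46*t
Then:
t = 0.34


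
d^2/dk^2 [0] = 0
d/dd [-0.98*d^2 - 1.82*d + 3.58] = -1.96*d - 1.82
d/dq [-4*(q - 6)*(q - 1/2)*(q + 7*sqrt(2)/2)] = -12*q^2 - 28*sqrt(2)*q + 52*q - 12 + 91*sqrt(2)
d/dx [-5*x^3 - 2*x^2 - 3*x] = -15*x^2 - 4*x - 3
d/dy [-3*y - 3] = -3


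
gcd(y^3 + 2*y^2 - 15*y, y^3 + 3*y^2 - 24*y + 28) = 1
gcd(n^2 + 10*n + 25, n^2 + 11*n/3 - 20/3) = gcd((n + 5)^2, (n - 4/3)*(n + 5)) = n + 5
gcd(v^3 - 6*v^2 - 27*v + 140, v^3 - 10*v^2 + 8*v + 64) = v - 4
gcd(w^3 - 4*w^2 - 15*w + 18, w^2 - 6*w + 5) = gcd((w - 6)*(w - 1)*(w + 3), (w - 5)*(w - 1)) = w - 1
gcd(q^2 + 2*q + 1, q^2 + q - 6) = 1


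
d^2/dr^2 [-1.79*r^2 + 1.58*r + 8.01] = -3.58000000000000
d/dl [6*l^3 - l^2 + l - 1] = 18*l^2 - 2*l + 1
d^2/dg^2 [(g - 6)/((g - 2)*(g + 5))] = 2*(g^3 - 18*g^2 - 24*g - 84)/(g^6 + 9*g^5 - 3*g^4 - 153*g^3 + 30*g^2 + 900*g - 1000)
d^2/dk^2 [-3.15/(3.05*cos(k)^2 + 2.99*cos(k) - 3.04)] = (117.2115*(1 - cos(k)^2)^2 + 86.1792749999999*cos(k)^3 + 203.594265*cos(k)^2 - 143.72631*cos(k) - 231.94773)/(3.05*cos(k)^2 + 2.99*cos(k) - 3.04)^3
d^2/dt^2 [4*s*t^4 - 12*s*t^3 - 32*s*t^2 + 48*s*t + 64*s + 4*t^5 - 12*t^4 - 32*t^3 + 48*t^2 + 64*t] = 48*s*t^2 - 72*s*t - 64*s + 80*t^3 - 144*t^2 - 192*t + 96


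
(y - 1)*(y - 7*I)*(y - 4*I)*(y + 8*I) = y^4 - y^3 - 3*I*y^3 + 60*y^2 + 3*I*y^2 - 60*y - 224*I*y + 224*I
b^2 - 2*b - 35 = (b - 7)*(b + 5)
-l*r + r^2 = r*(-l + r)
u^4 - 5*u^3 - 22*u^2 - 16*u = u*(u - 8)*(u + 1)*(u + 2)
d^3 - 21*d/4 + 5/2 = (d - 2)*(d - 1/2)*(d + 5/2)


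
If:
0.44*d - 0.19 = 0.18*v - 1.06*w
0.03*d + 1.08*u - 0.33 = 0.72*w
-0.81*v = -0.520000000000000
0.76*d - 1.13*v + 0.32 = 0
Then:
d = 0.53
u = 0.34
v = 0.64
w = 0.07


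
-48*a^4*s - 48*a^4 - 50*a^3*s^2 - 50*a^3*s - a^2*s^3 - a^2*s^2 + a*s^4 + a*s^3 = (-8*a + s)*(a + s)*(6*a + s)*(a*s + a)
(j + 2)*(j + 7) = j^2 + 9*j + 14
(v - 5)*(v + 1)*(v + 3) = v^3 - v^2 - 17*v - 15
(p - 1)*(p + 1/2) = p^2 - p/2 - 1/2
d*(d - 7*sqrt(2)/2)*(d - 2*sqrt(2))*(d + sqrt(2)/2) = d^4 - 5*sqrt(2)*d^3 + 17*d^2/2 + 7*sqrt(2)*d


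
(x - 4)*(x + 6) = x^2 + 2*x - 24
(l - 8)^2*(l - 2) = l^3 - 18*l^2 + 96*l - 128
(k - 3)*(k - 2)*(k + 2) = k^3 - 3*k^2 - 4*k + 12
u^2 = u^2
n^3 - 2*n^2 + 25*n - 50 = (n - 2)*(n - 5*I)*(n + 5*I)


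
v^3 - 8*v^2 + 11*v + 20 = (v - 5)*(v - 4)*(v + 1)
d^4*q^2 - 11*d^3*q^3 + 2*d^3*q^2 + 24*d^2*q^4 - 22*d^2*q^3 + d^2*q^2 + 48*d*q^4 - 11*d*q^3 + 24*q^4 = (d - 8*q)*(d - 3*q)*(d*q + q)^2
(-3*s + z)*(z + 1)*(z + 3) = -3*s*z^2 - 12*s*z - 9*s + z^3 + 4*z^2 + 3*z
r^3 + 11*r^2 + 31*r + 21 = (r + 1)*(r + 3)*(r + 7)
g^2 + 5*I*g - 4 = (g + I)*(g + 4*I)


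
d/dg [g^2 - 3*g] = 2*g - 3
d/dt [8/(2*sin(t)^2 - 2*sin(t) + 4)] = 4*(1 - 2*sin(t))*cos(t)/(sin(t)^2 - sin(t) + 2)^2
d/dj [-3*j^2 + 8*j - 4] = 8 - 6*j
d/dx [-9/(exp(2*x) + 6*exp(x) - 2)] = 18*(exp(x) + 3)*exp(x)/(exp(2*x) + 6*exp(x) - 2)^2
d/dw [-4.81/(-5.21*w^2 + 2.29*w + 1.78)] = (11.0149 - 50.1202*w)/(-5.21*w^2 + 2.29*w + 1.78)^2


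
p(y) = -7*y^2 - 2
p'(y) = -14*y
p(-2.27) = -38.07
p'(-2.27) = 31.78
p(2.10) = -32.87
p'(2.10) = -29.40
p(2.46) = -44.36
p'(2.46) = -34.44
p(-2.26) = -37.75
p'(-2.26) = 31.64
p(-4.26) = -129.03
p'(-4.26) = 59.64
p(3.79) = -102.55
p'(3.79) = -53.06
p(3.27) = -76.85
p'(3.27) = -45.78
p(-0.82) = -6.71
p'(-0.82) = 11.48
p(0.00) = -2.00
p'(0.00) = 0.00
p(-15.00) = -1577.00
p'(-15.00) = 210.00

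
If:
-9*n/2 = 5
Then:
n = -10/9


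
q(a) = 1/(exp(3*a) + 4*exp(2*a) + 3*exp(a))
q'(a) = (-3*exp(3*a) - 8*exp(2*a) - 3*exp(a))/(exp(3*a) + 4*exp(2*a) + 3*exp(a))^2 = (-3*exp(2*a) - 8*exp(a) - 3)*exp(-a)/(exp(2*a) + 4*exp(a) + 3)^2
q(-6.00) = 134.03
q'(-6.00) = -134.48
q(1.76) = 0.00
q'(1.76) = -0.01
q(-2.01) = 2.10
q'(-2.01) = -2.44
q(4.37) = 0.00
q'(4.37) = -0.00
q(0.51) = 0.05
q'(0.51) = -0.10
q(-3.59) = 11.65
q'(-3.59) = -12.07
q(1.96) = 0.00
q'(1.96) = -0.00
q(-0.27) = 0.20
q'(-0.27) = -0.32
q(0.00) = 0.12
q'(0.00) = -0.22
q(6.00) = 0.00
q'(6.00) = 0.00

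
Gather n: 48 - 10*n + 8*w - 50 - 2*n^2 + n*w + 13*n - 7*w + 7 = -2*n^2 + n*(w + 3) + w + 5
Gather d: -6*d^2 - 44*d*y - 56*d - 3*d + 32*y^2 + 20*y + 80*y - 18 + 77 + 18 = -6*d^2 + d*(-44*y - 59) + 32*y^2 + 100*y + 77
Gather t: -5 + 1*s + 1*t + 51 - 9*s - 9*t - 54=-8*s - 8*t - 8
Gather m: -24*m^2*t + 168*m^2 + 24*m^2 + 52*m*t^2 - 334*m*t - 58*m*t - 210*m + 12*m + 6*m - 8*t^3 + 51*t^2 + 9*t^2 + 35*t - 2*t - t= m^2*(192 - 24*t) + m*(52*t^2 - 392*t - 192) - 8*t^3 + 60*t^2 + 32*t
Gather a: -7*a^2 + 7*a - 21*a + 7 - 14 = -7*a^2 - 14*a - 7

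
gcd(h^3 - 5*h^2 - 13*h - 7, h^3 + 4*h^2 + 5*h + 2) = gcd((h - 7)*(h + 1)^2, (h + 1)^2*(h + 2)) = h^2 + 2*h + 1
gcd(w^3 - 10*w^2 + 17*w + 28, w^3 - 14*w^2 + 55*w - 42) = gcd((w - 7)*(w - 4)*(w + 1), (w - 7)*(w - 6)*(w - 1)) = w - 7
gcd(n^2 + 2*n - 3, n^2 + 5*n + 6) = n + 3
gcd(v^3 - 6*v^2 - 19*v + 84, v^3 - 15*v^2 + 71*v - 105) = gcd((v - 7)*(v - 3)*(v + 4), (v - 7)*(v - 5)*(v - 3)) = v^2 - 10*v + 21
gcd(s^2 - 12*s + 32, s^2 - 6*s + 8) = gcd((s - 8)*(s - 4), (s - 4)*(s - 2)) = s - 4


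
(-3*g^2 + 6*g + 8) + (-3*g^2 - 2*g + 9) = -6*g^2 + 4*g + 17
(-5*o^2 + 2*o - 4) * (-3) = 15*o^2 - 6*o + 12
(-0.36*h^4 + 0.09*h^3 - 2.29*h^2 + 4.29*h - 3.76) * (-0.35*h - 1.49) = 0.126*h^5 + 0.5049*h^4 + 0.6674*h^3 + 1.9106*h^2 - 5.0761*h + 5.6024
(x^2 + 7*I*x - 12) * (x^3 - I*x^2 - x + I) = x^5 + 6*I*x^4 - 6*x^3 + 6*I*x^2 + 5*x - 12*I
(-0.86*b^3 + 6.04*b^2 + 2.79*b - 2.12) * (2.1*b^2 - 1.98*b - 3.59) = -1.806*b^5 + 14.3868*b^4 - 3.0128*b^3 - 31.6598*b^2 - 5.8185*b + 7.6108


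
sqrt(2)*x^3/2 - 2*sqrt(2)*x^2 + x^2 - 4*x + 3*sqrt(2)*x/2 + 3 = (x - 3)*(x - 1)*(sqrt(2)*x/2 + 1)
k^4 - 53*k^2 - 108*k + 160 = (k - 8)*(k - 1)*(k + 4)*(k + 5)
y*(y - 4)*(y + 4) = y^3 - 16*y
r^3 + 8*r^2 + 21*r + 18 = (r + 2)*(r + 3)^2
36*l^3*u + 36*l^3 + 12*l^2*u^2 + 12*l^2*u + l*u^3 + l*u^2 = (6*l + u)^2*(l*u + l)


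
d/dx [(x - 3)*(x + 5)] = 2*x + 2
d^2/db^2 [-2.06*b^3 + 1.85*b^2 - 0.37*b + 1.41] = 3.7 - 12.36*b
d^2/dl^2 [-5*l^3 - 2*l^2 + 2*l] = -30*l - 4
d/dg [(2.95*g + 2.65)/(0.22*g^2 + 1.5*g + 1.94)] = (-0.649*g^2 - 1.166*g + 1.748)/(0.0484*g^4 + 0.66*g^3 + 3.1036*g^2 + 5.82*g + 3.7636)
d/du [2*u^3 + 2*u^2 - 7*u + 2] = 6*u^2 + 4*u - 7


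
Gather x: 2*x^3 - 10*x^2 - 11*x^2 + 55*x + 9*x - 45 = 2*x^3 - 21*x^2 + 64*x - 45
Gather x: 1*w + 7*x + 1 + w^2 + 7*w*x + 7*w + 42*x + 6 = w^2 + 8*w + x*(7*w + 49) + 7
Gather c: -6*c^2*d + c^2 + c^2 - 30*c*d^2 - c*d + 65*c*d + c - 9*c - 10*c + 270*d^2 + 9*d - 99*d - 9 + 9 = c^2*(2 - 6*d) + c*(-30*d^2 + 64*d - 18) + 270*d^2 - 90*d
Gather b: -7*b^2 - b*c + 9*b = -7*b^2 + b*(9 - c)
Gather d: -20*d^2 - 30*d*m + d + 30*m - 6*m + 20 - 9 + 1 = -20*d^2 + d*(1 - 30*m) + 24*m + 12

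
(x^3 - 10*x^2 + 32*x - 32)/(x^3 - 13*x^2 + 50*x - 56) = (x - 4)/(x - 7)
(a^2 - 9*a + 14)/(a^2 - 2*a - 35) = (a - 2)/(a + 5)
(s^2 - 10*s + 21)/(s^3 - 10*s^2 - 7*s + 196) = (s - 3)/(s^2 - 3*s - 28)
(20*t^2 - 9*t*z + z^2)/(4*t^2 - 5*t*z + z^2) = (-5*t + z)/(-t + z)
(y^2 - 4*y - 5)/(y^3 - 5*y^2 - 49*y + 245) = (y + 1)/(y^2 - 49)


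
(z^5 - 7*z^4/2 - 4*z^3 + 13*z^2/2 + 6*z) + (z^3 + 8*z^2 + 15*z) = z^5 - 7*z^4/2 - 3*z^3 + 29*z^2/2 + 21*z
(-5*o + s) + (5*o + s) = 2*s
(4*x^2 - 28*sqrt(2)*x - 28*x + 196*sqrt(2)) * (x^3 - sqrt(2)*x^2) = 4*x^5 - 32*sqrt(2)*x^4 - 28*x^4 + 56*x^3 + 224*sqrt(2)*x^3 - 392*x^2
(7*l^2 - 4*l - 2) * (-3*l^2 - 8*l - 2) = -21*l^4 - 44*l^3 + 24*l^2 + 24*l + 4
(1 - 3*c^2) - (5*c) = -3*c^2 - 5*c + 1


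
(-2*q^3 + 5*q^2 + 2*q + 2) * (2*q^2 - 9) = -4*q^5 + 10*q^4 + 22*q^3 - 41*q^2 - 18*q - 18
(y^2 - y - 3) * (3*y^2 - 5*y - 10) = 3*y^4 - 8*y^3 - 14*y^2 + 25*y + 30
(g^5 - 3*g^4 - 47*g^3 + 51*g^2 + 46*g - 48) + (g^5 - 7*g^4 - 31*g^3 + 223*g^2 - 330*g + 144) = 2*g^5 - 10*g^4 - 78*g^3 + 274*g^2 - 284*g + 96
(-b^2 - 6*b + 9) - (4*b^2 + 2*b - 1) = -5*b^2 - 8*b + 10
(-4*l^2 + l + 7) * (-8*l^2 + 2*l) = 32*l^4 - 16*l^3 - 54*l^2 + 14*l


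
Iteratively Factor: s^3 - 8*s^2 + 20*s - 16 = (s - 2)*(s^2 - 6*s + 8) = (s - 2)^2*(s - 4)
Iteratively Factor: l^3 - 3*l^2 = (l)*(l^2 - 3*l) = l*(l - 3)*(l)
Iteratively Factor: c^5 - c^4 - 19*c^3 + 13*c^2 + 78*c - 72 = (c - 4)*(c^4 + 3*c^3 - 7*c^2 - 15*c + 18) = (c - 4)*(c - 1)*(c^3 + 4*c^2 - 3*c - 18) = (c - 4)*(c - 2)*(c - 1)*(c^2 + 6*c + 9) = (c - 4)*(c - 2)*(c - 1)*(c + 3)*(c + 3)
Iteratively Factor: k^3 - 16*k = (k)*(k^2 - 16) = k*(k - 4)*(k + 4)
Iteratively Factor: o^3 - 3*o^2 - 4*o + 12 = (o + 2)*(o^2 - 5*o + 6) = (o - 3)*(o + 2)*(o - 2)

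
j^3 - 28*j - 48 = (j - 6)*(j + 2)*(j + 4)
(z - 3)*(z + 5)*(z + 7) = z^3 + 9*z^2 - z - 105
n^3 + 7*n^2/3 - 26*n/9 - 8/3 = (n - 4/3)*(n + 2/3)*(n + 3)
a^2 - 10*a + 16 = (a - 8)*(a - 2)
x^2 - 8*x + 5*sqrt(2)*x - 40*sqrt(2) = (x - 8)*(x + 5*sqrt(2))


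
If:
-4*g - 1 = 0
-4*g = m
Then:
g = -1/4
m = 1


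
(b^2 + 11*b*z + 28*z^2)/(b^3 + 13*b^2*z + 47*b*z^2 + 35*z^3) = (b + 4*z)/(b^2 + 6*b*z + 5*z^2)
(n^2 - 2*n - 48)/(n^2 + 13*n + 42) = (n - 8)/(n + 7)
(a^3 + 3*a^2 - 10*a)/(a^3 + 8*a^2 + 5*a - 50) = a/(a + 5)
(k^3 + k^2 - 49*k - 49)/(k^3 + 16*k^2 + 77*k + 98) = (k^2 - 6*k - 7)/(k^2 + 9*k + 14)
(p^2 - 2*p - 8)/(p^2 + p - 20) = (p + 2)/(p + 5)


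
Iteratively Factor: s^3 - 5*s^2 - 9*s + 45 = (s + 3)*(s^2 - 8*s + 15) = (s - 3)*(s + 3)*(s - 5)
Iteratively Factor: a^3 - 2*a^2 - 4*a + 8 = (a - 2)*(a^2 - 4) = (a - 2)*(a + 2)*(a - 2)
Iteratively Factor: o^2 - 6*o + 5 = (o - 5)*(o - 1)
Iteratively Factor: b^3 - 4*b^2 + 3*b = (b - 1)*(b^2 - 3*b) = (b - 3)*(b - 1)*(b)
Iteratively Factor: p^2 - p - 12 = (p - 4)*(p + 3)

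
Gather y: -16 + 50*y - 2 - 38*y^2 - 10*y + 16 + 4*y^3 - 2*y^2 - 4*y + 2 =4*y^3 - 40*y^2 + 36*y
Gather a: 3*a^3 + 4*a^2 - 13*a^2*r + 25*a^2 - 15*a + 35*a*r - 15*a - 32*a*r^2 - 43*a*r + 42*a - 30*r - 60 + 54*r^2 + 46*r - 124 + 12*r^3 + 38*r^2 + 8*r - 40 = 3*a^3 + a^2*(29 - 13*r) + a*(-32*r^2 - 8*r + 12) + 12*r^3 + 92*r^2 + 24*r - 224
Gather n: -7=-7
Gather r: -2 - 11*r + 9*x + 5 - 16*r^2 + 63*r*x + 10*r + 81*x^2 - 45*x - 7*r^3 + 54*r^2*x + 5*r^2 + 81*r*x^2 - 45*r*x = -7*r^3 + r^2*(54*x - 11) + r*(81*x^2 + 18*x - 1) + 81*x^2 - 36*x + 3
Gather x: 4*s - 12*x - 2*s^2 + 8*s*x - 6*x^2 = -2*s^2 + 4*s - 6*x^2 + x*(8*s - 12)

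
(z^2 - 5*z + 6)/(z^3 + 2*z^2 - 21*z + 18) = (z - 2)/(z^2 + 5*z - 6)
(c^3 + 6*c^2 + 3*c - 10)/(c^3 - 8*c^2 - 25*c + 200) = (c^2 + c - 2)/(c^2 - 13*c + 40)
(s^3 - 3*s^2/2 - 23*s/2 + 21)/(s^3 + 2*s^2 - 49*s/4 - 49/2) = 2*(s^2 - 5*s + 6)/(2*s^2 - 3*s - 14)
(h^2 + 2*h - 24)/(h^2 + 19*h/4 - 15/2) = 4*(h - 4)/(4*h - 5)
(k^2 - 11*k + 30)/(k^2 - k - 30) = (k - 5)/(k + 5)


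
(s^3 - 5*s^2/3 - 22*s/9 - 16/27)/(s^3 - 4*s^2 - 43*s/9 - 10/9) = (s - 8/3)/(s - 5)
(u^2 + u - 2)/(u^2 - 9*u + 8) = (u + 2)/(u - 8)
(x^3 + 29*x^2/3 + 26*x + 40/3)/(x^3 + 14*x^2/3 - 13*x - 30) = (3*x^3 + 29*x^2 + 78*x + 40)/(3*x^3 + 14*x^2 - 39*x - 90)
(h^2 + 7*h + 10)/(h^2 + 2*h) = (h + 5)/h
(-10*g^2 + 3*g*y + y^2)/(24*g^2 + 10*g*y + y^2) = (-10*g^2 + 3*g*y + y^2)/(24*g^2 + 10*g*y + y^2)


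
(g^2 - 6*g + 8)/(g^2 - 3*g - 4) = (g - 2)/(g + 1)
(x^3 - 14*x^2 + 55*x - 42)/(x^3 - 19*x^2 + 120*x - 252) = (x - 1)/(x - 6)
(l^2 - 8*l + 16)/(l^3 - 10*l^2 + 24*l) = (l - 4)/(l*(l - 6))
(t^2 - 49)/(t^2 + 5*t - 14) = (t - 7)/(t - 2)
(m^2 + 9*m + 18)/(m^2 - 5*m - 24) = (m + 6)/(m - 8)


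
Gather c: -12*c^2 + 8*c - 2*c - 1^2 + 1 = -12*c^2 + 6*c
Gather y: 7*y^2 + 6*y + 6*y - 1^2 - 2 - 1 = 7*y^2 + 12*y - 4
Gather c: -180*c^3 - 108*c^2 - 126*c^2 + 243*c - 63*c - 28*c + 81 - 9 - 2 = -180*c^3 - 234*c^2 + 152*c + 70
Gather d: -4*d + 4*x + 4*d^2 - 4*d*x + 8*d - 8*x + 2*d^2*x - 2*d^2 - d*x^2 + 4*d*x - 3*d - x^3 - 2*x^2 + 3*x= d^2*(2*x + 2) + d*(1 - x^2) - x^3 - 2*x^2 - x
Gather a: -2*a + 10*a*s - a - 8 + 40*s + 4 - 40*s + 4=a*(10*s - 3)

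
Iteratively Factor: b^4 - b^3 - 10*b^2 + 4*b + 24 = (b - 2)*(b^3 + b^2 - 8*b - 12) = (b - 3)*(b - 2)*(b^2 + 4*b + 4) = (b - 3)*(b - 2)*(b + 2)*(b + 2)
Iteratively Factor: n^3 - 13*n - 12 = (n - 4)*(n^2 + 4*n + 3) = (n - 4)*(n + 3)*(n + 1)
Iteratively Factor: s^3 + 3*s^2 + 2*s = (s + 2)*(s^2 + s) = s*(s + 2)*(s + 1)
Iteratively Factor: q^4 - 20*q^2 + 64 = (q - 4)*(q^3 + 4*q^2 - 4*q - 16) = (q - 4)*(q + 2)*(q^2 + 2*q - 8) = (q - 4)*(q - 2)*(q + 2)*(q + 4)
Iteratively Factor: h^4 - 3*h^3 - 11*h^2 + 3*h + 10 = (h - 5)*(h^3 + 2*h^2 - h - 2) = (h - 5)*(h - 1)*(h^2 + 3*h + 2) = (h - 5)*(h - 1)*(h + 1)*(h + 2)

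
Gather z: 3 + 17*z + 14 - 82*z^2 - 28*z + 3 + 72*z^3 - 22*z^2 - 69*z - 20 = 72*z^3 - 104*z^2 - 80*z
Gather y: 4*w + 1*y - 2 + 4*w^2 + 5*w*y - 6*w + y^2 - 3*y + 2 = 4*w^2 - 2*w + y^2 + y*(5*w - 2)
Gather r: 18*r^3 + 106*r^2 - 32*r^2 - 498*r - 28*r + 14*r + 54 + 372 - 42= 18*r^3 + 74*r^2 - 512*r + 384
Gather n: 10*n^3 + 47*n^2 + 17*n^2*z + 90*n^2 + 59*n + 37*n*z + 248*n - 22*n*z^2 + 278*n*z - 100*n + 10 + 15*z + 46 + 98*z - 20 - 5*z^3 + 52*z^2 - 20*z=10*n^3 + n^2*(17*z + 137) + n*(-22*z^2 + 315*z + 207) - 5*z^3 + 52*z^2 + 93*z + 36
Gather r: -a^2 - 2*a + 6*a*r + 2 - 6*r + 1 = -a^2 - 2*a + r*(6*a - 6) + 3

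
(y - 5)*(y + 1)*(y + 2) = y^3 - 2*y^2 - 13*y - 10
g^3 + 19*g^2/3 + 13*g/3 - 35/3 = (g - 1)*(g + 7/3)*(g + 5)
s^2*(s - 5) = s^3 - 5*s^2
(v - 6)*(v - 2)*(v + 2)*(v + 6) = v^4 - 40*v^2 + 144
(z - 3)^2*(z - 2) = z^3 - 8*z^2 + 21*z - 18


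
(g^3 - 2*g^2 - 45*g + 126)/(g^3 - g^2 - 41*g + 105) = (g - 6)/(g - 5)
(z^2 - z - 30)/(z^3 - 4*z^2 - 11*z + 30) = (z^2 - z - 30)/(z^3 - 4*z^2 - 11*z + 30)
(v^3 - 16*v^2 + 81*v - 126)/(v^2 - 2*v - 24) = (v^2 - 10*v + 21)/(v + 4)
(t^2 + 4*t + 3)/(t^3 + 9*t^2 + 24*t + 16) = (t + 3)/(t^2 + 8*t + 16)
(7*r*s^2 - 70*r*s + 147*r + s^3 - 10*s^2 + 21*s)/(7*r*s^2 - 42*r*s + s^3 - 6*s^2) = (s^2 - 10*s + 21)/(s*(s - 6))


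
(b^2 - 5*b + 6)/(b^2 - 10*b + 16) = (b - 3)/(b - 8)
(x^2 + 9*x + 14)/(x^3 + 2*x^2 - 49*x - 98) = 1/(x - 7)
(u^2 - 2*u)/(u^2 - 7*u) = (u - 2)/(u - 7)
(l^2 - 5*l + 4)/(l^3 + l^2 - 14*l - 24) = (l - 1)/(l^2 + 5*l + 6)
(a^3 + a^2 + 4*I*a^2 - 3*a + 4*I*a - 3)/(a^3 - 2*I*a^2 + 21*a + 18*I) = (a + 1)/(a - 6*I)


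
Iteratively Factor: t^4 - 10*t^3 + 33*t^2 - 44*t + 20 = (t - 2)*(t^3 - 8*t^2 + 17*t - 10) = (t - 2)*(t - 1)*(t^2 - 7*t + 10) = (t - 2)^2*(t - 1)*(t - 5)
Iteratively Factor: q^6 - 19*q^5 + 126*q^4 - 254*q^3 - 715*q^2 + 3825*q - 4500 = (q - 5)*(q^5 - 14*q^4 + 56*q^3 + 26*q^2 - 585*q + 900) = (q - 5)^2*(q^4 - 9*q^3 + 11*q^2 + 81*q - 180) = (q - 5)^2*(q - 4)*(q^3 - 5*q^2 - 9*q + 45) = (q - 5)^2*(q - 4)*(q + 3)*(q^2 - 8*q + 15) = (q - 5)^3*(q - 4)*(q + 3)*(q - 3)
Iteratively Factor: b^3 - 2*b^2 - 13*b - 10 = (b + 2)*(b^2 - 4*b - 5) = (b - 5)*(b + 2)*(b + 1)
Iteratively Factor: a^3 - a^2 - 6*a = (a + 2)*(a^2 - 3*a) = (a - 3)*(a + 2)*(a)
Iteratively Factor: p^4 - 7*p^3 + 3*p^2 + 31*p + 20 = (p + 1)*(p^3 - 8*p^2 + 11*p + 20) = (p + 1)^2*(p^2 - 9*p + 20) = (p - 4)*(p + 1)^2*(p - 5)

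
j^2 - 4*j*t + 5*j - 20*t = (j + 5)*(j - 4*t)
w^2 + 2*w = w*(w + 2)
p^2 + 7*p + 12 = (p + 3)*(p + 4)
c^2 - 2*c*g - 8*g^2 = (c - 4*g)*(c + 2*g)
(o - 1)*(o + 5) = o^2 + 4*o - 5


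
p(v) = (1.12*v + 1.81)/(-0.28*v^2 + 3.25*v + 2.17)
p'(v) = (0.56*v - 3.25)*(1.12*v + 1.81)/(-0.28*v^2 + 3.25*v + 2.17)^2 + 1.12/(-0.28*v^2 + 3.25*v + 2.17) = (0.3136*v^2 + 1.0136*v - 3.4521)/(0.0784*v^4 - 1.82*v^3 + 9.3473*v^2 + 14.105*v + 4.7089)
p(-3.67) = 0.17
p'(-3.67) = -0.02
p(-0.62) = 23.55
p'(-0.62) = -1764.91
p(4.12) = 0.59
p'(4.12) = 0.05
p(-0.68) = -6.19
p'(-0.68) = -139.14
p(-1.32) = -0.13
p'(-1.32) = -0.62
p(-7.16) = 0.18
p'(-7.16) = 0.00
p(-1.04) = -0.43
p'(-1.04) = -1.82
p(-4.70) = 0.18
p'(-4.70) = -0.00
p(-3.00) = 0.15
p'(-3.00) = -0.04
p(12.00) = 17.94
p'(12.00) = 74.56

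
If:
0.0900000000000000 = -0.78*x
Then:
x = -0.12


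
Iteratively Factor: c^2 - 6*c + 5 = (c - 5)*(c - 1)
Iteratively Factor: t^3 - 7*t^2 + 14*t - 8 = (t - 4)*(t^2 - 3*t + 2) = (t - 4)*(t - 2)*(t - 1)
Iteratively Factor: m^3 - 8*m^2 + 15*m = (m - 5)*(m^2 - 3*m) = (m - 5)*(m - 3)*(m)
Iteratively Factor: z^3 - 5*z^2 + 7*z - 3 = (z - 3)*(z^2 - 2*z + 1) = (z - 3)*(z - 1)*(z - 1)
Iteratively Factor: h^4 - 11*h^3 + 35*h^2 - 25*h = (h - 5)*(h^3 - 6*h^2 + 5*h) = (h - 5)*(h - 1)*(h^2 - 5*h) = (h - 5)^2*(h - 1)*(h)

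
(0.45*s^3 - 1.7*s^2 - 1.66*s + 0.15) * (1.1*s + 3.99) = 0.495*s^4 - 0.0745*s^3 - 8.609*s^2 - 6.4584*s + 0.5985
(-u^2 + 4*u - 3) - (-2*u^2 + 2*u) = u^2 + 2*u - 3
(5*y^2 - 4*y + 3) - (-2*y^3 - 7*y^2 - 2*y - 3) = 2*y^3 + 12*y^2 - 2*y + 6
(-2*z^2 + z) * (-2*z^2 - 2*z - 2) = 4*z^4 + 2*z^3 + 2*z^2 - 2*z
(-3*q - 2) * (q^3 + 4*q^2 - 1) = -3*q^4 - 14*q^3 - 8*q^2 + 3*q + 2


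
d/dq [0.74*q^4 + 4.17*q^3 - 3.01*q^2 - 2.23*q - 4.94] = 2.96*q^3 + 12.51*q^2 - 6.02*q - 2.23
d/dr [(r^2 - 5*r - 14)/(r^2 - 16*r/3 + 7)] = 3*(-r^2 + 126*r - 329)/(9*r^4 - 96*r^3 + 382*r^2 - 672*r + 441)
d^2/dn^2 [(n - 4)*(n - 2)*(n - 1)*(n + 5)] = 12*n^2 - 12*n - 42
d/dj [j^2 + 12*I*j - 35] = 2*j + 12*I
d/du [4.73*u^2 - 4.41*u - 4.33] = 9.46*u - 4.41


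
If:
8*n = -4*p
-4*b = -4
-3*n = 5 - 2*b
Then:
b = 1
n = -1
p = 2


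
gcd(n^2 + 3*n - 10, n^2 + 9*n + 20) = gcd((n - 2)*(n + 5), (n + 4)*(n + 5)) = n + 5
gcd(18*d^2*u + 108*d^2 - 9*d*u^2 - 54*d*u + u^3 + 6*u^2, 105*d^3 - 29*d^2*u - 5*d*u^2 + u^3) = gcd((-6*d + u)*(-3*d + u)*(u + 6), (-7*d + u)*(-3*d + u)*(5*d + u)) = -3*d + u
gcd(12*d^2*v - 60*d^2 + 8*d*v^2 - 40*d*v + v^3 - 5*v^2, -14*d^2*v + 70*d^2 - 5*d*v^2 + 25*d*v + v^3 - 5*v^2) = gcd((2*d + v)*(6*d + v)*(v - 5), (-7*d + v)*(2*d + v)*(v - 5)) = 2*d*v - 10*d + v^2 - 5*v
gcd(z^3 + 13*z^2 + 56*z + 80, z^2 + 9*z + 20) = z^2 + 9*z + 20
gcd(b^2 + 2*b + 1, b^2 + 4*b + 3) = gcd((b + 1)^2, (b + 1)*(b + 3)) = b + 1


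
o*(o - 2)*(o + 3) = o^3 + o^2 - 6*o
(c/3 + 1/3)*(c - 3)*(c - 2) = c^3/3 - 4*c^2/3 + c/3 + 2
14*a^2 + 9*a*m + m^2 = (2*a + m)*(7*a + m)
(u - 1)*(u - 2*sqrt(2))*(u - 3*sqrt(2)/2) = u^3 - 7*sqrt(2)*u^2/2 - u^2 + 7*sqrt(2)*u/2 + 6*u - 6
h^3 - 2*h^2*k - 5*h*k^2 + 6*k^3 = (h - 3*k)*(h - k)*(h + 2*k)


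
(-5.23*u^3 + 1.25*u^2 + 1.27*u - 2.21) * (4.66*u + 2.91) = -24.3718*u^4 - 9.3943*u^3 + 9.5557*u^2 - 6.6029*u - 6.4311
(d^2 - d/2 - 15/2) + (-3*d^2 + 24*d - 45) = -2*d^2 + 47*d/2 - 105/2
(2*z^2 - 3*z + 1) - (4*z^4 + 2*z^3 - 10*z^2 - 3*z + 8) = -4*z^4 - 2*z^3 + 12*z^2 - 7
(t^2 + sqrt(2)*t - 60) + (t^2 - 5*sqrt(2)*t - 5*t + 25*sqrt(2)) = 2*t^2 - 4*sqrt(2)*t - 5*t - 60 + 25*sqrt(2)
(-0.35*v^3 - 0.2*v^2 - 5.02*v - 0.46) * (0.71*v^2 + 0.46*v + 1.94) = -0.2485*v^5 - 0.303*v^4 - 4.3352*v^3 - 3.0238*v^2 - 9.9504*v - 0.8924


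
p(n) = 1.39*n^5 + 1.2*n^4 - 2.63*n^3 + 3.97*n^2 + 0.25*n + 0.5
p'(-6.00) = 7638.97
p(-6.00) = -8543.44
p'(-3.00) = 338.77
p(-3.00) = -134.08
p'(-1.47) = -11.27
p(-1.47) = 13.13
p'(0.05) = 0.63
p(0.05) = 0.52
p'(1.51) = 46.91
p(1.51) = 18.03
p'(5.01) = 4824.20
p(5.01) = 4914.05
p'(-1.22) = -14.50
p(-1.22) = 9.78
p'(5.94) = 9427.31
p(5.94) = 11363.68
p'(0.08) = 0.84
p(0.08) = 0.54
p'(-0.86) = -11.67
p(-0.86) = 4.90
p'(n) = 6.95*n^4 + 4.8*n^3 - 7.89*n^2 + 7.94*n + 0.25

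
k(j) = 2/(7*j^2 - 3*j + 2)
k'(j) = 2*(3 - 14*j)/(7*j^2 - 3*j + 2)^2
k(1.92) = 0.09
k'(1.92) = -0.10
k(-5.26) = 0.01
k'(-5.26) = 0.00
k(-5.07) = 0.01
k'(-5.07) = 0.00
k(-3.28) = 0.02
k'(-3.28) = 0.01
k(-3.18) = 0.02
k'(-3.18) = 0.01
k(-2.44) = 0.04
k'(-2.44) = 0.03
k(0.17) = 1.18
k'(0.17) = 0.43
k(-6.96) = 0.01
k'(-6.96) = 0.00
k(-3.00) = 0.03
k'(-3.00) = 0.02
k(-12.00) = 0.00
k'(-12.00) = 0.00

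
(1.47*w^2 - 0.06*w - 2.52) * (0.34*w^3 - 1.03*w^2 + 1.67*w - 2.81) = 0.4998*w^5 - 1.5345*w^4 + 1.6599*w^3 - 1.6353*w^2 - 4.0398*w + 7.0812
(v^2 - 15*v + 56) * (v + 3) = v^3 - 12*v^2 + 11*v + 168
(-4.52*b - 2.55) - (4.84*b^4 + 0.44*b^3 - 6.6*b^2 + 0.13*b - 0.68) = -4.84*b^4 - 0.44*b^3 + 6.6*b^2 - 4.65*b - 1.87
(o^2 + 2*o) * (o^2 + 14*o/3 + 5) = o^4 + 20*o^3/3 + 43*o^2/3 + 10*o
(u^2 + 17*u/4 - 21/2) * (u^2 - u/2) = u^4 + 15*u^3/4 - 101*u^2/8 + 21*u/4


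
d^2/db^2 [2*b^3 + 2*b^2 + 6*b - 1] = 12*b + 4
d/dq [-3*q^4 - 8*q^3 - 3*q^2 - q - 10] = -12*q^3 - 24*q^2 - 6*q - 1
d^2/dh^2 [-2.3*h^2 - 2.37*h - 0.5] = -4.60000000000000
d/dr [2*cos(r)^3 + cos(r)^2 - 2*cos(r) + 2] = 2*(-3*cos(r)^2 - cos(r) + 1)*sin(r)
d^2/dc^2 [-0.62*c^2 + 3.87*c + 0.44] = -1.24000000000000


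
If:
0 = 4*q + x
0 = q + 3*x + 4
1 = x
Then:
No Solution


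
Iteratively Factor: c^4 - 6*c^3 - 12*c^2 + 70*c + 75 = (c - 5)*(c^3 - c^2 - 17*c - 15) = (c - 5)*(c + 3)*(c^2 - 4*c - 5) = (c - 5)^2*(c + 3)*(c + 1)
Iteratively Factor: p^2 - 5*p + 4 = (p - 4)*(p - 1)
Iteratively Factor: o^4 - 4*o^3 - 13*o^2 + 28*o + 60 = (o - 5)*(o^3 + o^2 - 8*o - 12) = (o - 5)*(o - 3)*(o^2 + 4*o + 4) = (o - 5)*(o - 3)*(o + 2)*(o + 2)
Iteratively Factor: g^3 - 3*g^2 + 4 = (g + 1)*(g^2 - 4*g + 4) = (g - 2)*(g + 1)*(g - 2)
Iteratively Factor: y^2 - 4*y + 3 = (y - 3)*(y - 1)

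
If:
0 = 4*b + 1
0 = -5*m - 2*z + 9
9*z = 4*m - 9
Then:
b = -1/4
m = 99/53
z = -9/53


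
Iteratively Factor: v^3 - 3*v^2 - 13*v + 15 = (v - 5)*(v^2 + 2*v - 3) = (v - 5)*(v - 1)*(v + 3)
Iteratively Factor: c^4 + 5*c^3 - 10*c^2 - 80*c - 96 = (c + 3)*(c^3 + 2*c^2 - 16*c - 32) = (c + 3)*(c + 4)*(c^2 - 2*c - 8) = (c - 4)*(c + 3)*(c + 4)*(c + 2)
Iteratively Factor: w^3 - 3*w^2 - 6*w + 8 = (w + 2)*(w^2 - 5*w + 4) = (w - 1)*(w + 2)*(w - 4)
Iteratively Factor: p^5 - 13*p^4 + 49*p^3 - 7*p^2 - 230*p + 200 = (p - 1)*(p^4 - 12*p^3 + 37*p^2 + 30*p - 200) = (p - 5)*(p - 1)*(p^3 - 7*p^2 + 2*p + 40) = (p - 5)*(p - 4)*(p - 1)*(p^2 - 3*p - 10) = (p - 5)*(p - 4)*(p - 1)*(p + 2)*(p - 5)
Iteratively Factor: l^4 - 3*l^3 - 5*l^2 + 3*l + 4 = (l - 1)*(l^3 - 2*l^2 - 7*l - 4) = (l - 1)*(l + 1)*(l^2 - 3*l - 4) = (l - 4)*(l - 1)*(l + 1)*(l + 1)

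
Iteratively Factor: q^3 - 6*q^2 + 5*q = (q - 5)*(q^2 - q) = (q - 5)*(q - 1)*(q)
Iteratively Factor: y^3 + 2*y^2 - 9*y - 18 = (y - 3)*(y^2 + 5*y + 6) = (y - 3)*(y + 2)*(y + 3)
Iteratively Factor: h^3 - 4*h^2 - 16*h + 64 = (h + 4)*(h^2 - 8*h + 16) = (h - 4)*(h + 4)*(h - 4)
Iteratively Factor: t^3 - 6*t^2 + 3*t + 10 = (t - 5)*(t^2 - t - 2) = (t - 5)*(t - 2)*(t + 1)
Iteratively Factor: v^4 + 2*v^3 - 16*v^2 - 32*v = (v - 4)*(v^3 + 6*v^2 + 8*v) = (v - 4)*(v + 2)*(v^2 + 4*v) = v*(v - 4)*(v + 2)*(v + 4)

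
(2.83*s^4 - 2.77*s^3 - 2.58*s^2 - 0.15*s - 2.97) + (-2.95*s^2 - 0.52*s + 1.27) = 2.83*s^4 - 2.77*s^3 - 5.53*s^2 - 0.67*s - 1.7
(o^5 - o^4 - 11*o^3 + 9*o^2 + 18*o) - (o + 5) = o^5 - o^4 - 11*o^3 + 9*o^2 + 17*o - 5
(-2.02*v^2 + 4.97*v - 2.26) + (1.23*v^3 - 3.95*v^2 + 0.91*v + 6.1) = 1.23*v^3 - 5.97*v^2 + 5.88*v + 3.84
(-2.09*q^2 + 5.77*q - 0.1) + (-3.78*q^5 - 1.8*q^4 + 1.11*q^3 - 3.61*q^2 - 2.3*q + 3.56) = -3.78*q^5 - 1.8*q^4 + 1.11*q^3 - 5.7*q^2 + 3.47*q + 3.46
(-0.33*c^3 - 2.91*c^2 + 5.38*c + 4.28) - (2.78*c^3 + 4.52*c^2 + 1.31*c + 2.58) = -3.11*c^3 - 7.43*c^2 + 4.07*c + 1.7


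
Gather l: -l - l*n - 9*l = l*(-n - 10)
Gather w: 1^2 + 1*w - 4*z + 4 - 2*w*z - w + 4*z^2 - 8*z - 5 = -2*w*z + 4*z^2 - 12*z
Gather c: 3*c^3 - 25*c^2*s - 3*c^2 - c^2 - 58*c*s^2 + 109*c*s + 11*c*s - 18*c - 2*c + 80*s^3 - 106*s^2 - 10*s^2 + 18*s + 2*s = 3*c^3 + c^2*(-25*s - 4) + c*(-58*s^2 + 120*s - 20) + 80*s^3 - 116*s^2 + 20*s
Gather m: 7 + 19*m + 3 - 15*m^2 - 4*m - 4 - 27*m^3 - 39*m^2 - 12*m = -27*m^3 - 54*m^2 + 3*m + 6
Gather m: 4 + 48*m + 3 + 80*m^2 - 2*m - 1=80*m^2 + 46*m + 6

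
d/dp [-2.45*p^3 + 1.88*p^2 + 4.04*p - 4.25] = -7.35*p^2 + 3.76*p + 4.04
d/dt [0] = 0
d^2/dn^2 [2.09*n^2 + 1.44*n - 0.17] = 4.18000000000000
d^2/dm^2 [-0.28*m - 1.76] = 0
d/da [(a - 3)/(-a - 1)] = -4/(a + 1)^2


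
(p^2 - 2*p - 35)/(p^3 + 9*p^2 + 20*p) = (p - 7)/(p*(p + 4))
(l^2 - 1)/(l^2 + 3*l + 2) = (l - 1)/(l + 2)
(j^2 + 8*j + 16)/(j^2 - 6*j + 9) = (j^2 + 8*j + 16)/(j^2 - 6*j + 9)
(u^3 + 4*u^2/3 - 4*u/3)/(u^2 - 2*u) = (3*u^2 + 4*u - 4)/(3*(u - 2))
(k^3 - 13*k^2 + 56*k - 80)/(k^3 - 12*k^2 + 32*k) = (k^2 - 9*k + 20)/(k*(k - 8))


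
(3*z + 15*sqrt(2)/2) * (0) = 0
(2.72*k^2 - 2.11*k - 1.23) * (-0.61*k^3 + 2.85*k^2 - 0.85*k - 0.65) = -1.6592*k^5 + 9.0391*k^4 - 7.5752*k^3 - 3.48*k^2 + 2.417*k + 0.7995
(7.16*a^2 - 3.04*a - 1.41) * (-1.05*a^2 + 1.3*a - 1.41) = -7.518*a^4 + 12.5*a^3 - 12.5671*a^2 + 2.4534*a + 1.9881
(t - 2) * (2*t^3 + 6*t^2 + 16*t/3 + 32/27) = 2*t^4 + 2*t^3 - 20*t^2/3 - 256*t/27 - 64/27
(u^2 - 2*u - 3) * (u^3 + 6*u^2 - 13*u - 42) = u^5 + 4*u^4 - 28*u^3 - 34*u^2 + 123*u + 126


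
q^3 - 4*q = q*(q - 2)*(q + 2)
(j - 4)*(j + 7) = j^2 + 3*j - 28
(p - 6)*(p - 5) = p^2 - 11*p + 30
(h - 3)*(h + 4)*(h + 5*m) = h^3 + 5*h^2*m + h^2 + 5*h*m - 12*h - 60*m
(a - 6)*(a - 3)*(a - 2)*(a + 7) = a^4 - 4*a^3 - 41*a^2 + 216*a - 252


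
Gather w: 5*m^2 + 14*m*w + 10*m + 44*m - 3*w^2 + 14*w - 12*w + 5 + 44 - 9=5*m^2 + 54*m - 3*w^2 + w*(14*m + 2) + 40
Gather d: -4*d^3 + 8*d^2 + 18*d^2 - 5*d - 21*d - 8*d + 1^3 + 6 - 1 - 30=-4*d^3 + 26*d^2 - 34*d - 24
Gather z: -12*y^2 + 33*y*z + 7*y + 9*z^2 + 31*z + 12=-12*y^2 + 7*y + 9*z^2 + z*(33*y + 31) + 12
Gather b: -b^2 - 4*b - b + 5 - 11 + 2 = -b^2 - 5*b - 4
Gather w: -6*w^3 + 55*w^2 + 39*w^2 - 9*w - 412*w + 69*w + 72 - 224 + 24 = -6*w^3 + 94*w^2 - 352*w - 128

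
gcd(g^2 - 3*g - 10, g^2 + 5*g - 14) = 1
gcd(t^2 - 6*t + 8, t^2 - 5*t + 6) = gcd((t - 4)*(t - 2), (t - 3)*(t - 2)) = t - 2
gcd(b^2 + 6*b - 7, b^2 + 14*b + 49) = b + 7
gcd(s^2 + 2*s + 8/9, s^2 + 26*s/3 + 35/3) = 1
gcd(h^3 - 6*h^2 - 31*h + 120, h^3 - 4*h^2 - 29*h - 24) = h - 8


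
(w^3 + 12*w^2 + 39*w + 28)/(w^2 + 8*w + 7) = w + 4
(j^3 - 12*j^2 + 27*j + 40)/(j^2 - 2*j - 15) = (j^2 - 7*j - 8)/(j + 3)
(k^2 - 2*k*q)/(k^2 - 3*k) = (k - 2*q)/(k - 3)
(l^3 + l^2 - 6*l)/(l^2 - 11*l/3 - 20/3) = 3*l*(-l^2 - l + 6)/(-3*l^2 + 11*l + 20)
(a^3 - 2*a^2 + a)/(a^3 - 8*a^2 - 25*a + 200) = a*(a^2 - 2*a + 1)/(a^3 - 8*a^2 - 25*a + 200)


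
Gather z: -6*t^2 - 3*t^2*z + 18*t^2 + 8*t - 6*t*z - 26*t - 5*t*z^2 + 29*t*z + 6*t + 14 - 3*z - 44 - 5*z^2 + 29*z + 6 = 12*t^2 - 12*t + z^2*(-5*t - 5) + z*(-3*t^2 + 23*t + 26) - 24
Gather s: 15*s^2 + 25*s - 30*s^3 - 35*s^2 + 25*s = -30*s^3 - 20*s^2 + 50*s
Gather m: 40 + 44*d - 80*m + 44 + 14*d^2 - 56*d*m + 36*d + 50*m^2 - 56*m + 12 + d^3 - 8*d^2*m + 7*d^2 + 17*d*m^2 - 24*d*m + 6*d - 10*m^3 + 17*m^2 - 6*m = d^3 + 21*d^2 + 86*d - 10*m^3 + m^2*(17*d + 67) + m*(-8*d^2 - 80*d - 142) + 96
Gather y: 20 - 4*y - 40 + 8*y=4*y - 20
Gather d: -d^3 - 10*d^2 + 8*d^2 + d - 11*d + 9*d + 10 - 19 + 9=-d^3 - 2*d^2 - d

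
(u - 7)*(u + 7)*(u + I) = u^3 + I*u^2 - 49*u - 49*I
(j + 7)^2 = j^2 + 14*j + 49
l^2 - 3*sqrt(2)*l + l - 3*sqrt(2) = (l + 1)*(l - 3*sqrt(2))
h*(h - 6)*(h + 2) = h^3 - 4*h^2 - 12*h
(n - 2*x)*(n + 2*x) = n^2 - 4*x^2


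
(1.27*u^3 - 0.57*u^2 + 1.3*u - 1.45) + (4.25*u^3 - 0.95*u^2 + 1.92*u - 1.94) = 5.52*u^3 - 1.52*u^2 + 3.22*u - 3.39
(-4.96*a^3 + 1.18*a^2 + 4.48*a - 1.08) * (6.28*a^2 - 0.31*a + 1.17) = -31.1488*a^5 + 8.948*a^4 + 21.9654*a^3 - 6.7906*a^2 + 5.5764*a - 1.2636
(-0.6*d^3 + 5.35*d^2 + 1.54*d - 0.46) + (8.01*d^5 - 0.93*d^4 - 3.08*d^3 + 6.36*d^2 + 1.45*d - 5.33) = 8.01*d^5 - 0.93*d^4 - 3.68*d^3 + 11.71*d^2 + 2.99*d - 5.79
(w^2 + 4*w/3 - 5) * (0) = 0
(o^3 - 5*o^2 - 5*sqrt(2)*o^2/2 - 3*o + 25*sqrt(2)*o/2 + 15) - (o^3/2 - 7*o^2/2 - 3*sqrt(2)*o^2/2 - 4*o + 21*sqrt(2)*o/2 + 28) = o^3/2 - 3*o^2/2 - sqrt(2)*o^2 + o + 2*sqrt(2)*o - 13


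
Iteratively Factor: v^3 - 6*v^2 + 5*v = (v - 5)*(v^2 - v) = v*(v - 5)*(v - 1)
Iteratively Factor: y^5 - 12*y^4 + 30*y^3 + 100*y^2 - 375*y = (y - 5)*(y^4 - 7*y^3 - 5*y^2 + 75*y) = (y - 5)^2*(y^3 - 2*y^2 - 15*y) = (y - 5)^3*(y^2 + 3*y) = (y - 5)^3*(y + 3)*(y)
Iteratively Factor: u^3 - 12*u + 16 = (u + 4)*(u^2 - 4*u + 4) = (u - 2)*(u + 4)*(u - 2)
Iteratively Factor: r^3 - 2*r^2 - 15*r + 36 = (r - 3)*(r^2 + r - 12) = (r - 3)*(r + 4)*(r - 3)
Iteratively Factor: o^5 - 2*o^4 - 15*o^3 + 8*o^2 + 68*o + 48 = (o - 4)*(o^4 + 2*o^3 - 7*o^2 - 20*o - 12) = (o - 4)*(o + 1)*(o^3 + o^2 - 8*o - 12) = (o - 4)*(o + 1)*(o + 2)*(o^2 - o - 6) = (o - 4)*(o - 3)*(o + 1)*(o + 2)*(o + 2)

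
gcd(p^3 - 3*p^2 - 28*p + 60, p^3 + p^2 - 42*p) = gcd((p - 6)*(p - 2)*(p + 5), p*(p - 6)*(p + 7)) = p - 6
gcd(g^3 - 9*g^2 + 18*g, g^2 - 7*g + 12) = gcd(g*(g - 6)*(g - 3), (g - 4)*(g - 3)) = g - 3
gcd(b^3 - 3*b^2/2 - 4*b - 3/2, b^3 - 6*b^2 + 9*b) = b - 3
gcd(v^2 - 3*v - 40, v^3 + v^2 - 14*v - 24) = 1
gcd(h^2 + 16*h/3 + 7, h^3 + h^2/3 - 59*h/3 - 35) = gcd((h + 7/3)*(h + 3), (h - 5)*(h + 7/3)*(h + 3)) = h^2 + 16*h/3 + 7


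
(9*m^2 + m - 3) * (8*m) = 72*m^3 + 8*m^2 - 24*m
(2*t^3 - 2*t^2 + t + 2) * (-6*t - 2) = -12*t^4 + 8*t^3 - 2*t^2 - 14*t - 4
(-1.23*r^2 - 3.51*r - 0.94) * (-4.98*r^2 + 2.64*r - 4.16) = 6.1254*r^4 + 14.2326*r^3 + 0.531600000000002*r^2 + 12.12*r + 3.9104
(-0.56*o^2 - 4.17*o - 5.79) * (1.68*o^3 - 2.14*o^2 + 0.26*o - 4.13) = -0.9408*o^5 - 5.8072*o^4 - 0.949*o^3 + 13.6192*o^2 + 15.7167*o + 23.9127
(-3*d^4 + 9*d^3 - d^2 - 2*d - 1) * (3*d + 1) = -9*d^5 + 24*d^4 + 6*d^3 - 7*d^2 - 5*d - 1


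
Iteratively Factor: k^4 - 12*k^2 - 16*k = (k)*(k^3 - 12*k - 16) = k*(k + 2)*(k^2 - 2*k - 8) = k*(k - 4)*(k + 2)*(k + 2)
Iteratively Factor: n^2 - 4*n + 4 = (n - 2)*(n - 2)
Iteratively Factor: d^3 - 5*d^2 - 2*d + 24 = (d - 4)*(d^2 - d - 6) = (d - 4)*(d - 3)*(d + 2)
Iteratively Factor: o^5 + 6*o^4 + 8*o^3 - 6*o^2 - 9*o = (o - 1)*(o^4 + 7*o^3 + 15*o^2 + 9*o) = o*(o - 1)*(o^3 + 7*o^2 + 15*o + 9) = o*(o - 1)*(o + 3)*(o^2 + 4*o + 3) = o*(o - 1)*(o + 3)^2*(o + 1)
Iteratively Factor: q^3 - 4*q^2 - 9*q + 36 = (q + 3)*(q^2 - 7*q + 12) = (q - 3)*(q + 3)*(q - 4)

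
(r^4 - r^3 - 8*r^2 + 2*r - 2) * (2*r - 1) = 2*r^5 - 3*r^4 - 15*r^3 + 12*r^2 - 6*r + 2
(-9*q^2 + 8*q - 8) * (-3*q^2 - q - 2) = 27*q^4 - 15*q^3 + 34*q^2 - 8*q + 16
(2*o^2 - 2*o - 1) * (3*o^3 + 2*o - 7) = 6*o^5 - 6*o^4 + o^3 - 18*o^2 + 12*o + 7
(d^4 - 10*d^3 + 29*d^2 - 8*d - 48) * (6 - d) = -d^5 + 16*d^4 - 89*d^3 + 182*d^2 - 288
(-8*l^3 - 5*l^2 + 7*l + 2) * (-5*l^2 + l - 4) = 40*l^5 + 17*l^4 - 8*l^3 + 17*l^2 - 26*l - 8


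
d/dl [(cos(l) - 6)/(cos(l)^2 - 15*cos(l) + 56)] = (cos(l)^2 - 12*cos(l) + 34)*sin(l)/(cos(l)^2 - 15*cos(l) + 56)^2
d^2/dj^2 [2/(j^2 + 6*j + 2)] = 4*(-j^2 - 6*j + 4*(j + 3)^2 - 2)/(j^2 + 6*j + 2)^3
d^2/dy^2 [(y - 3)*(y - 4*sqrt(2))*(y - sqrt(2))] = 6*y - 10*sqrt(2) - 6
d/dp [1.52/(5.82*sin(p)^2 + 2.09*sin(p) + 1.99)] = -(17.6928*sin(p) + 3.1768)*cos(p)/(5.82*sin(p)^2 + 2.09*sin(p) + 1.99)^2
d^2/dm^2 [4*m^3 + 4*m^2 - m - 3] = 24*m + 8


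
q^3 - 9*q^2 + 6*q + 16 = (q - 8)*(q - 2)*(q + 1)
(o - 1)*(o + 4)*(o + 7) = o^3 + 10*o^2 + 17*o - 28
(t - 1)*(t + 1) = t^2 - 1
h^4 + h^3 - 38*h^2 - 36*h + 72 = (h - 6)*(h - 1)*(h + 2)*(h + 6)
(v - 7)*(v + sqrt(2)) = v^2 - 7*v + sqrt(2)*v - 7*sqrt(2)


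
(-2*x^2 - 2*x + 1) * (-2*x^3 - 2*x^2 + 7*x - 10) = 4*x^5 + 8*x^4 - 12*x^3 + 4*x^2 + 27*x - 10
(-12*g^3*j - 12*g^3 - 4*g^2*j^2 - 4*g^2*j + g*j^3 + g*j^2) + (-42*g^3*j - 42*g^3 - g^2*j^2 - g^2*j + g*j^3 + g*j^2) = -54*g^3*j - 54*g^3 - 5*g^2*j^2 - 5*g^2*j + 2*g*j^3 + 2*g*j^2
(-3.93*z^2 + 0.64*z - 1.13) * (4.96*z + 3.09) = -19.4928*z^3 - 8.9693*z^2 - 3.6272*z - 3.4917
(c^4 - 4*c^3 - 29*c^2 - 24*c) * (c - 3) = c^5 - 7*c^4 - 17*c^3 + 63*c^2 + 72*c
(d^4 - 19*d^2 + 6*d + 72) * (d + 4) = d^5 + 4*d^4 - 19*d^3 - 70*d^2 + 96*d + 288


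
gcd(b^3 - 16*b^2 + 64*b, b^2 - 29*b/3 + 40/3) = b - 8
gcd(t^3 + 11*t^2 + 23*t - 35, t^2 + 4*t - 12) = 1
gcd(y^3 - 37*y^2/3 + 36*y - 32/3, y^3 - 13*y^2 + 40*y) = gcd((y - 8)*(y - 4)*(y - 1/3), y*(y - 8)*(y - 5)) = y - 8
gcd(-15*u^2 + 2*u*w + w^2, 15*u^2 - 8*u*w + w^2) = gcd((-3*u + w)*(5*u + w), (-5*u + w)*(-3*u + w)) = 3*u - w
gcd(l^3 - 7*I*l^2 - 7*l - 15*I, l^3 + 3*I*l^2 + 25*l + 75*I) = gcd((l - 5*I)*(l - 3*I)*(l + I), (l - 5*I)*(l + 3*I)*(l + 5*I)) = l - 5*I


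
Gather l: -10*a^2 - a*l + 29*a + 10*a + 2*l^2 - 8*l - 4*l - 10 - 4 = -10*a^2 + 39*a + 2*l^2 + l*(-a - 12) - 14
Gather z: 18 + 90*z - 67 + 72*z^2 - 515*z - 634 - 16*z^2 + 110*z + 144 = 56*z^2 - 315*z - 539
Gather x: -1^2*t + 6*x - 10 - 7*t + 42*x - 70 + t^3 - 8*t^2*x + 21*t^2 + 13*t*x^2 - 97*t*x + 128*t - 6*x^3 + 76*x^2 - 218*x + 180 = t^3 + 21*t^2 + 120*t - 6*x^3 + x^2*(13*t + 76) + x*(-8*t^2 - 97*t - 170) + 100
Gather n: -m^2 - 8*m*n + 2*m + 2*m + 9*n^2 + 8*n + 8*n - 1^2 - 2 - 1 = -m^2 + 4*m + 9*n^2 + n*(16 - 8*m) - 4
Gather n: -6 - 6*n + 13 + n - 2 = 5 - 5*n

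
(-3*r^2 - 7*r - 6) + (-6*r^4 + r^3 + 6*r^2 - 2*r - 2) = -6*r^4 + r^3 + 3*r^2 - 9*r - 8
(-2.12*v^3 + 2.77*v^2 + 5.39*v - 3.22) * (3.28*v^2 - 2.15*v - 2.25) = -6.9536*v^5 + 13.6436*v^4 + 16.4937*v^3 - 28.3826*v^2 - 5.2045*v + 7.245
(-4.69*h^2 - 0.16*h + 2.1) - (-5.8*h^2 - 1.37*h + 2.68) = 1.11*h^2 + 1.21*h - 0.58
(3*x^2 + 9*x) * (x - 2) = 3*x^3 + 3*x^2 - 18*x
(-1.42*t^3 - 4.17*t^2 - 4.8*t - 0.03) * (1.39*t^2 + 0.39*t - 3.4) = -1.9738*t^5 - 6.3501*t^4 - 3.4703*t^3 + 12.2643*t^2 + 16.3083*t + 0.102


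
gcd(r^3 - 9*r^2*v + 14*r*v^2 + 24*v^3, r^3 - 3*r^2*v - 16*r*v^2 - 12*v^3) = r^2 - 5*r*v - 6*v^2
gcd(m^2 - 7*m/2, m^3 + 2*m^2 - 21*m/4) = m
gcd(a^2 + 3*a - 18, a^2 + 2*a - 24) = a + 6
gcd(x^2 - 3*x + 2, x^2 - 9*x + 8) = x - 1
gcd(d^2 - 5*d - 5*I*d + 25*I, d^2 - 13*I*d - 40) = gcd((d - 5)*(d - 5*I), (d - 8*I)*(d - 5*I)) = d - 5*I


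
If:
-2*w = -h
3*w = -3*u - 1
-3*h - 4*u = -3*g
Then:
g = 2*w/3 - 4/9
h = 2*w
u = -w - 1/3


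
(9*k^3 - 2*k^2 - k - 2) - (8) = 9*k^3 - 2*k^2 - k - 10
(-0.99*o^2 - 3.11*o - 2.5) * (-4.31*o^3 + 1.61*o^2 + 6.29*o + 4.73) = 4.2669*o^5 + 11.8102*o^4 - 0.459200000000002*o^3 - 28.2696*o^2 - 30.4353*o - 11.825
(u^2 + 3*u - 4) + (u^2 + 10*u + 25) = 2*u^2 + 13*u + 21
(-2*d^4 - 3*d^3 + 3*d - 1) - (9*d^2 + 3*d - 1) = -2*d^4 - 3*d^3 - 9*d^2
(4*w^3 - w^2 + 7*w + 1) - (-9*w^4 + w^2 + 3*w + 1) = 9*w^4 + 4*w^3 - 2*w^2 + 4*w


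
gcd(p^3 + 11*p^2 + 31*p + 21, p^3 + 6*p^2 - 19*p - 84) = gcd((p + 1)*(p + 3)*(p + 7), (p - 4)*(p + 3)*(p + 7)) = p^2 + 10*p + 21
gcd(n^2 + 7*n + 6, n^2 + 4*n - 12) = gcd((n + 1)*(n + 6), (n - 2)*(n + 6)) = n + 6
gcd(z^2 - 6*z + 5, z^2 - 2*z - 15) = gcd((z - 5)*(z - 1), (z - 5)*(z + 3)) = z - 5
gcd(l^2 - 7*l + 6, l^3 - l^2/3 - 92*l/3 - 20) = l - 6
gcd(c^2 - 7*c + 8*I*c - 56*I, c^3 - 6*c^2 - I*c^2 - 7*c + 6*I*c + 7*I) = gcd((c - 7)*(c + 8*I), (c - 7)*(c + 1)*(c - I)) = c - 7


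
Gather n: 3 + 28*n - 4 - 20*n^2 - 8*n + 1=-20*n^2 + 20*n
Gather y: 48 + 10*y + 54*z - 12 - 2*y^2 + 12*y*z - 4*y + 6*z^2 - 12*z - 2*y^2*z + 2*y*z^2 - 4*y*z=y^2*(-2*z - 2) + y*(2*z^2 + 8*z + 6) + 6*z^2 + 42*z + 36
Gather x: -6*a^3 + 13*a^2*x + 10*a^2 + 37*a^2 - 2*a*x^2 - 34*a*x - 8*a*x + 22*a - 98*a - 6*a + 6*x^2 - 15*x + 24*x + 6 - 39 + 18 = -6*a^3 + 47*a^2 - 82*a + x^2*(6 - 2*a) + x*(13*a^2 - 42*a + 9) - 15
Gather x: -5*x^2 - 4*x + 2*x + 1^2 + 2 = -5*x^2 - 2*x + 3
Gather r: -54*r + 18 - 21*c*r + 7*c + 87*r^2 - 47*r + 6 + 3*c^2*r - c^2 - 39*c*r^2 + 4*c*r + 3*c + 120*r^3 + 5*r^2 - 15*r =-c^2 + 10*c + 120*r^3 + r^2*(92 - 39*c) + r*(3*c^2 - 17*c - 116) + 24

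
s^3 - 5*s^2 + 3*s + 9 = (s - 3)^2*(s + 1)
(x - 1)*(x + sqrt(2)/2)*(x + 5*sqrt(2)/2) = x^3 - x^2 + 3*sqrt(2)*x^2 - 3*sqrt(2)*x + 5*x/2 - 5/2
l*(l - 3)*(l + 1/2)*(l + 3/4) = l^4 - 7*l^3/4 - 27*l^2/8 - 9*l/8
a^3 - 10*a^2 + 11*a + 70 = (a - 7)*(a - 5)*(a + 2)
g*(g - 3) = g^2 - 3*g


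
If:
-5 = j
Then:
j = -5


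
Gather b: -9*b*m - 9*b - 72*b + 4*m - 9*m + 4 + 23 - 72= b*(-9*m - 81) - 5*m - 45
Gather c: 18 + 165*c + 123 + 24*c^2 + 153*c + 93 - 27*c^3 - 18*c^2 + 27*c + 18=-27*c^3 + 6*c^2 + 345*c + 252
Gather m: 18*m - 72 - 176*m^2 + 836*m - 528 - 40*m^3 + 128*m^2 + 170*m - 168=-40*m^3 - 48*m^2 + 1024*m - 768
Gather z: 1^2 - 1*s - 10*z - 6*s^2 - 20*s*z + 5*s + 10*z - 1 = -6*s^2 - 20*s*z + 4*s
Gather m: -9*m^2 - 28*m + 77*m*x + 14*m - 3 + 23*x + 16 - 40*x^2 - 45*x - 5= -9*m^2 + m*(77*x - 14) - 40*x^2 - 22*x + 8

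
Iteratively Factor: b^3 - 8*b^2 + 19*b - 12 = (b - 1)*(b^2 - 7*b + 12) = (b - 3)*(b - 1)*(b - 4)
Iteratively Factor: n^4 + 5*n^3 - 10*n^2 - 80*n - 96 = (n + 3)*(n^3 + 2*n^2 - 16*n - 32) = (n + 3)*(n + 4)*(n^2 - 2*n - 8) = (n - 4)*(n + 3)*(n + 4)*(n + 2)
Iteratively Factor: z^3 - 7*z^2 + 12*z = (z - 3)*(z^2 - 4*z) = z*(z - 3)*(z - 4)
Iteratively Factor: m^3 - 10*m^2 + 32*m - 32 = (m - 2)*(m^2 - 8*m + 16) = (m - 4)*(m - 2)*(m - 4)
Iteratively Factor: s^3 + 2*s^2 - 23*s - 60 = (s + 4)*(s^2 - 2*s - 15) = (s - 5)*(s + 4)*(s + 3)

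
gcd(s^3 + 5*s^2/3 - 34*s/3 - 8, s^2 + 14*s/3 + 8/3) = s^2 + 14*s/3 + 8/3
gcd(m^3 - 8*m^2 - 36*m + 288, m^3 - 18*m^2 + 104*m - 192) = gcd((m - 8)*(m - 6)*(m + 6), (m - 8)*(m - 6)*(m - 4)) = m^2 - 14*m + 48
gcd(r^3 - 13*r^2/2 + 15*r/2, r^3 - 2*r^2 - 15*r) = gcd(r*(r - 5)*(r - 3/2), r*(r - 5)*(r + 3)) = r^2 - 5*r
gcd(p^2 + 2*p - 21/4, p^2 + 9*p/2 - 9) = p - 3/2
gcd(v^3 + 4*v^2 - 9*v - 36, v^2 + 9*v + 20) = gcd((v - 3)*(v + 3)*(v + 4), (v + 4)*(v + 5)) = v + 4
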